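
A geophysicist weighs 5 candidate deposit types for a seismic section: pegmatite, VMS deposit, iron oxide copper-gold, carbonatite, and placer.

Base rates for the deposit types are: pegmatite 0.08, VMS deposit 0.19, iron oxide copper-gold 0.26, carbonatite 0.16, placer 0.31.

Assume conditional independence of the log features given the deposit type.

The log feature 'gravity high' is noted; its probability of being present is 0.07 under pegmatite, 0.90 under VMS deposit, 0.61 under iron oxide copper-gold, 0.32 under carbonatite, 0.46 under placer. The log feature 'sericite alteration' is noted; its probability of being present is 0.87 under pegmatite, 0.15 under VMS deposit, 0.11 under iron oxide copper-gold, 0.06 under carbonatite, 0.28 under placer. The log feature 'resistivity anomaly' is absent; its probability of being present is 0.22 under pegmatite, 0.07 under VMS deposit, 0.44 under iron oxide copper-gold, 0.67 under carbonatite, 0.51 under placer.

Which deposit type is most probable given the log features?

Multiply each prior by the joint likelihood of the log feature pattern (using 1 − P(present | H) for each absent log feature):
  pegmatite: 0.08 × 0.07 × 0.87 × (1 − 0.22) = 0.0038002
  VMS deposit: 0.19 × 0.90 × 0.15 × (1 − 0.07) = 0.023855
  iron oxide copper-gold: 0.26 × 0.61 × 0.11 × (1 − 0.44) = 0.0097698
  carbonatite: 0.16 × 0.32 × 0.06 × (1 − 0.67) = 0.0010138
  placer: 0.31 × 0.46 × 0.28 × (1 − 0.51) = 0.019565
Normalizing constant Z = 0.0038002 + 0.023855 + 0.0097698 + 0.0010138 + 0.019565 = 0.058003.
P(pegmatite | evidence) ≈ 0.0038002 / 0.058003 ≈ 0.066
P(VMS deposit | evidence) ≈ 0.023855 / 0.058003 ≈ 0.411
P(iron oxide copper-gold | evidence) ≈ 0.0097698 / 0.058003 ≈ 0.168
P(carbonatite | evidence) ≈ 0.0010138 / 0.058003 ≈ 0.017
P(placer | evidence) ≈ 0.019565 / 0.058003 ≈ 0.337
The largest is 0.411, so VMS deposit is most probable.

VMS deposit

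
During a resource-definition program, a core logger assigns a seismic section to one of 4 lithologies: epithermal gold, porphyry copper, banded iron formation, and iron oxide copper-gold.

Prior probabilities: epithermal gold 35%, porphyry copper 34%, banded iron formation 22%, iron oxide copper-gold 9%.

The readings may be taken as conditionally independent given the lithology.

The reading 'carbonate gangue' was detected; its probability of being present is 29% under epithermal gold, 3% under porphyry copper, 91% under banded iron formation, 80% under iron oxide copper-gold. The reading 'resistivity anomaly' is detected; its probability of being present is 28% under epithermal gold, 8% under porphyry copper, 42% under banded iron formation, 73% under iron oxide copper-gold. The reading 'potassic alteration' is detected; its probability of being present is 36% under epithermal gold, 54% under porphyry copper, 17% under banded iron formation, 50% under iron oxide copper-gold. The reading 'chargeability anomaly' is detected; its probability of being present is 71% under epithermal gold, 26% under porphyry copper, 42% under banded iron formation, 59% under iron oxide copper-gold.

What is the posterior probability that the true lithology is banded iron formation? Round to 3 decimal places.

Multiply each prior by the joint likelihood of the reading pattern:
  epithermal gold: 0.35 × 0.29 × 0.28 × 0.36 × 0.71 = 0.0072642
  porphyry copper: 0.34 × 0.03 × 0.08 × 0.54 × 0.26 = 0.00011457
  banded iron formation: 0.22 × 0.91 × 0.42 × 0.17 × 0.42 = 0.0060036
  iron oxide copper-gold: 0.09 × 0.80 × 0.73 × 0.50 × 0.59 = 0.015505
Normalizing constant Z = 0.0072642 + 0.00011457 + 0.0060036 + 0.015505 = 0.028888.
P(banded iron formation | evidence) = 0.0060036 / 0.028888 ≈ 0.208.

0.208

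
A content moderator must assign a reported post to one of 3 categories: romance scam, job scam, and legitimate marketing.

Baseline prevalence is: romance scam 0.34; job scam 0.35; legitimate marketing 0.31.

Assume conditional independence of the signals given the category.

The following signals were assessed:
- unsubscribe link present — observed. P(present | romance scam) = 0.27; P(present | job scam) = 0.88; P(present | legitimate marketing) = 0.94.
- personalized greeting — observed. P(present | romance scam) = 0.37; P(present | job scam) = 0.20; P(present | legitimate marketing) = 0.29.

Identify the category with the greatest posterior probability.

By Bayes' rule with conditional independence, the unnormalized weight for each hypothesis is prior × ∏ likelihoods:
  romance scam: 0.34 × 0.27 × 0.37 = 0.033966
  job scam: 0.35 × 0.88 × 0.20 = 0.0616
  legitimate marketing: 0.31 × 0.94 × 0.29 = 0.084506
Normalizing constant Z = 0.033966 + 0.0616 + 0.084506 = 0.18007.
P(romance scam | evidence) ≈ 0.033966 / 0.18007 ≈ 0.189
P(job scam | evidence) ≈ 0.0616 / 0.18007 ≈ 0.342
P(legitimate marketing | evidence) ≈ 0.084506 / 0.18007 ≈ 0.469
The largest is 0.469, so legitimate marketing is most probable.

legitimate marketing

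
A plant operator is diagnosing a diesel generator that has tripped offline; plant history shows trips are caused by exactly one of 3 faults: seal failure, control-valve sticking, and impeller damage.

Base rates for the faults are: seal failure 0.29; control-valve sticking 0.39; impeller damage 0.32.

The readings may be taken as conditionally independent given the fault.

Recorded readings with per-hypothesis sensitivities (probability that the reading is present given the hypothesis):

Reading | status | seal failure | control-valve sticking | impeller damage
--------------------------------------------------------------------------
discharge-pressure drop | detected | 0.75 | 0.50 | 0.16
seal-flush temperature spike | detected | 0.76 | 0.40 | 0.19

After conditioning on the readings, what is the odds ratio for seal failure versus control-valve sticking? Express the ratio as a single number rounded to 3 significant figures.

2.12

Posterior odds equal prior odds times the likelihood ratio; only the two competing hypotheses matter.
  seal failure: 0.29 × 0.75 × 0.76 = 0.1653
  control-valve sticking: 0.39 × 0.50 × 0.40 = 0.078
Posterior odds = 0.1653 / 0.078 ≈ 2.12.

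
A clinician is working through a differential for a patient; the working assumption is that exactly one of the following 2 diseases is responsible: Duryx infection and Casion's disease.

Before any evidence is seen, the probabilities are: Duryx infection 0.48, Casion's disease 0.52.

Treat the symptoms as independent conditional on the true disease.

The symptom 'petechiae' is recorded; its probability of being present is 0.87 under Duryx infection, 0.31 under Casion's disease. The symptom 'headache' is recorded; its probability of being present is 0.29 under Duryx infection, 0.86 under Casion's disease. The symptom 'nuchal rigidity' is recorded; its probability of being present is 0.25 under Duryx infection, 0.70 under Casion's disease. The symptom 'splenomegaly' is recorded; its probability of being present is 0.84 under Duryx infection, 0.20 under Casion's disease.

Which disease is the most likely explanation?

Duryx infection

For each hypothesis, the unnormalized posterior weight is prior × product of the symptom likelihoods:
  Duryx infection: 0.48 × 0.87 × 0.29 × 0.25 × 0.84 = 0.025432
  Casion's disease: 0.52 × 0.31 × 0.86 × 0.70 × 0.20 = 0.019408
Marginal likelihood of the evidence = 0.04484.
P(Duryx infection | evidence) ≈ 0.025432 / 0.04484 ≈ 0.567
P(Casion's disease | evidence) ≈ 0.019408 / 0.04484 ≈ 0.433
The largest is 0.567, so Duryx infection is most probable.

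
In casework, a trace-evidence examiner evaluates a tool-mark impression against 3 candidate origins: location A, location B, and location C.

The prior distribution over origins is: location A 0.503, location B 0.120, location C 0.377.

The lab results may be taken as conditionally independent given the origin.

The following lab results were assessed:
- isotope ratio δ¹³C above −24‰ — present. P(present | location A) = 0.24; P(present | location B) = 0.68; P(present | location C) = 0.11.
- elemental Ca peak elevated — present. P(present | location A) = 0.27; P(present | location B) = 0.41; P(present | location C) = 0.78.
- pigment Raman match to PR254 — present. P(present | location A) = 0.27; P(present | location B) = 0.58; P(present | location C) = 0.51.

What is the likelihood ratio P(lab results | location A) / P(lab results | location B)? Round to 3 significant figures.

0.108

Take the product of per-lab result likelihoods under each hypothesis, then divide.
  location A: 0.24 × 0.27 × 0.27 = 0.017496
  location B: 0.68 × 0.41 × 0.58 = 0.1617
Bayes factor = 0.017496 / 0.1617 ≈ 0.108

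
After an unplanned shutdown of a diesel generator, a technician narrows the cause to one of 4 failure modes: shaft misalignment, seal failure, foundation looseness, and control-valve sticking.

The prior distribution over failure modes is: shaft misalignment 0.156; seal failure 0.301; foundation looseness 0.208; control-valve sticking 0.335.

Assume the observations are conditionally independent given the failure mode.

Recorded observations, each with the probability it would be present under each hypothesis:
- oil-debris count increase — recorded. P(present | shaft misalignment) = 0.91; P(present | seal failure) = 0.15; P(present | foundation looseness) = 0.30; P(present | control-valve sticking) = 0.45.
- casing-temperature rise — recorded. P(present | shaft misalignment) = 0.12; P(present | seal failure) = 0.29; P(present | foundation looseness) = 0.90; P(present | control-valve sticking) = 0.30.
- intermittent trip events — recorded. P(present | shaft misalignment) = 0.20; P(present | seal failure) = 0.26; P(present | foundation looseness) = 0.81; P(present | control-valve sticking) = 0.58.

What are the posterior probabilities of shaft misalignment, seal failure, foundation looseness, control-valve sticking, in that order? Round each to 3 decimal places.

0.043, 0.043, 0.579, 0.334

By Bayes' rule with conditional independence, the unnormalized weight for each hypothesis is prior × ∏ likelihoods:
  shaft misalignment: 0.156 × 0.91 × 0.12 × 0.20 = 0.003407
  seal failure: 0.301 × 0.15 × 0.29 × 0.26 = 0.0034043
  foundation looseness: 0.208 × 0.30 × 0.90 × 0.81 = 0.04549
  control-valve sticking: 0.335 × 0.45 × 0.30 × 0.58 = 0.026231
Marginal likelihood of the evidence = 0.078531.
P(shaft misalignment | evidence) = 0.003407 / 0.078531 ≈ 0.043
P(seal failure | evidence) = 0.0034043 / 0.078531 ≈ 0.043
P(foundation looseness | evidence) = 0.04549 / 0.078531 ≈ 0.579
P(control-valve sticking | evidence) = 0.026231 / 0.078531 ≈ 0.334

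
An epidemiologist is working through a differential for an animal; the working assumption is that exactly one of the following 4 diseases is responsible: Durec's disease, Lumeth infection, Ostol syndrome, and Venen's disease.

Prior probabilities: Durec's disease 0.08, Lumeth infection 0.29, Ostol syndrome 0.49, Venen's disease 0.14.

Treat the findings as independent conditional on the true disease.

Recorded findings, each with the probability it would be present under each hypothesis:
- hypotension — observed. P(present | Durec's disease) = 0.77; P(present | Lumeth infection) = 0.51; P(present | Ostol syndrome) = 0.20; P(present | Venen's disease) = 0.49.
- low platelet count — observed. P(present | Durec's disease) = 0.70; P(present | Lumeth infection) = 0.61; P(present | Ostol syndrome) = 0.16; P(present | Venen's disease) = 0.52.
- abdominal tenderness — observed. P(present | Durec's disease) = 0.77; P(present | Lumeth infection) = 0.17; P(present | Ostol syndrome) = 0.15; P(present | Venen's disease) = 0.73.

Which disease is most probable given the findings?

Durec's disease

By Bayes' rule with conditional independence, the unnormalized weight for each hypothesis is prior × ∏ likelihoods:
  Durec's disease: 0.08 × 0.77 × 0.70 × 0.77 = 0.033202
  Lumeth infection: 0.29 × 0.51 × 0.61 × 0.17 = 0.015337
  Ostol syndrome: 0.49 × 0.20 × 0.16 × 0.15 = 0.002352
  Venen's disease: 0.14 × 0.49 × 0.52 × 0.73 = 0.026041
Normalizing constant Z = 0.033202 + 0.015337 + 0.002352 + 0.026041 = 0.076932.
P(Durec's disease | evidence) ≈ 0.033202 / 0.076932 ≈ 0.432
P(Lumeth infection | evidence) ≈ 0.015337 / 0.076932 ≈ 0.199
P(Ostol syndrome | evidence) ≈ 0.002352 / 0.076932 ≈ 0.031
P(Venen's disease | evidence) ≈ 0.026041 / 0.076932 ≈ 0.338
The largest is 0.432, so Durec's disease is most probable.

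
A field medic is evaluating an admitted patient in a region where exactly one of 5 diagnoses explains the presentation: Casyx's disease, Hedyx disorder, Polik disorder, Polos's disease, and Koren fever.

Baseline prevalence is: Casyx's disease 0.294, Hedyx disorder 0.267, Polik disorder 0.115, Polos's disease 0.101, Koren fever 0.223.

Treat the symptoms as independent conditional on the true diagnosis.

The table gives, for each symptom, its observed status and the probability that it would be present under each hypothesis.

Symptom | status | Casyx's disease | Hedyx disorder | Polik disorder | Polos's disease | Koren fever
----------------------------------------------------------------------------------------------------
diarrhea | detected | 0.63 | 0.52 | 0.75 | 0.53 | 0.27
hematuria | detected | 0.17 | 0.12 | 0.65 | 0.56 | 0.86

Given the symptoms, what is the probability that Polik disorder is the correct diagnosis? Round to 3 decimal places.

For each hypothesis, the unnormalized posterior weight is prior × product of the symptom likelihoods:
  Casyx's disease: 0.294 × 0.63 × 0.17 = 0.031487
  Hedyx disorder: 0.267 × 0.52 × 0.12 = 0.016661
  Polik disorder: 0.115 × 0.75 × 0.65 = 0.056063
  Polos's disease: 0.101 × 0.53 × 0.56 = 0.029977
  Koren fever: 0.223 × 0.27 × 0.86 = 0.051781
The unnormalized weights sum to 0.18597.
P(Polik disorder | evidence) = 0.056063 / 0.18597 ≈ 0.301.

0.301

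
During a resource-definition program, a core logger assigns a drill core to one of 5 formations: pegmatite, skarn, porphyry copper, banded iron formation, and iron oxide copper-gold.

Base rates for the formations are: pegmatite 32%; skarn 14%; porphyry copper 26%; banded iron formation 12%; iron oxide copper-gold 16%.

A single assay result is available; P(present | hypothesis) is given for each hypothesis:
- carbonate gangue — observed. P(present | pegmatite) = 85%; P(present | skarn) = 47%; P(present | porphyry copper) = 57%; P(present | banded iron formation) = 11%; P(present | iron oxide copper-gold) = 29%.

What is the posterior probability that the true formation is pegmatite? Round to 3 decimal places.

By Bayes' rule, the unnormalized weight for each hypothesis is prior × likelihood:
  pegmatite: 0.32 × 0.85 = 0.272
  skarn: 0.14 × 0.47 = 0.0658
  porphyry copper: 0.26 × 0.57 = 0.1482
  banded iron formation: 0.12 × 0.11 = 0.0132
  iron oxide copper-gold: 0.16 × 0.29 = 0.0464
Marginal likelihood of the evidence = 0.5456.
P(pegmatite | evidence) = 0.272 / 0.5456 ≈ 0.499.

0.499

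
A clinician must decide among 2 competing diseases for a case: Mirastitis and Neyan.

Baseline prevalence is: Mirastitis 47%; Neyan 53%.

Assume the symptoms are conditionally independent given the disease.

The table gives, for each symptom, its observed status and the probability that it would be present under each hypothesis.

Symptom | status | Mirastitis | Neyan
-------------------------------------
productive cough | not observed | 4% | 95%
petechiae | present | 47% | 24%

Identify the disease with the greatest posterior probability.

For each hypothesis, the unnormalized posterior weight is prior × product of the symptom likelihoods (using 1 − P(present | H) for each absent symptom):
  Mirastitis: 0.47 × (1 − 0.04) × 0.47 = 0.21206
  Neyan: 0.53 × (1 − 0.95) × 0.24 = 0.00636
The unnormalized weights sum to 0.21842.
P(Mirastitis | evidence) ≈ 0.21206 / 0.21842 ≈ 0.971
P(Neyan | evidence) ≈ 0.00636 / 0.21842 ≈ 0.029
The largest is 0.971, so Mirastitis is most probable.

Mirastitis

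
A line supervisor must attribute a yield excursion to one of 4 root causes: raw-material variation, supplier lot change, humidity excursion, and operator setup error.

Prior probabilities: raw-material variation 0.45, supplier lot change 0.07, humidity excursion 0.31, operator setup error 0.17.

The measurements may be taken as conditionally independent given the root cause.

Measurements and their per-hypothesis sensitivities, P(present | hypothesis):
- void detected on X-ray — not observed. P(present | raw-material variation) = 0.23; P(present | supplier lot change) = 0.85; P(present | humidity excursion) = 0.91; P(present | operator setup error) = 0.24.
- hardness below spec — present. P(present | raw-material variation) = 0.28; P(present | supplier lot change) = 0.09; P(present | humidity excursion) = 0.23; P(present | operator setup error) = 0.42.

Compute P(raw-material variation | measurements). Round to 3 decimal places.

By Bayes' rule with conditional independence, the unnormalized weight for each hypothesis is prior × ∏ likelihoods (using 1 − P(present | H) for each absent measurement):
  raw-material variation: 0.45 × (1 − 0.23) × 0.28 = 0.09702
  supplier lot change: 0.07 × (1 − 0.85) × 0.09 = 0.000945
  humidity excursion: 0.31 × (1 − 0.91) × 0.23 = 0.006417
  operator setup error: 0.17 × (1 − 0.24) × 0.42 = 0.054264
The unnormalized weights sum to 0.15865.
P(raw-material variation | evidence) = 0.09702 / 0.15865 ≈ 0.612.

0.612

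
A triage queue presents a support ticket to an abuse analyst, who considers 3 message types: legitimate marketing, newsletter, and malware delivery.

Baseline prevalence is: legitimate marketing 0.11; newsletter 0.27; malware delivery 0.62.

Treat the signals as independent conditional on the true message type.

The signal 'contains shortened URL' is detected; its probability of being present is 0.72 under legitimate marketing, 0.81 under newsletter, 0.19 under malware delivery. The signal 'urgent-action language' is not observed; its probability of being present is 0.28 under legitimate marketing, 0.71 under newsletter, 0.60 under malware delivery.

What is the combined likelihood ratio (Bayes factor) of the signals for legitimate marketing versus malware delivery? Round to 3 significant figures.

Joint likelihood of the signal pattern under each hypothesis (using 1 − P(present | H) for each absent signal):
  legitimate marketing: 0.72 × (1 − 0.28) = 0.5184
  malware delivery: 0.19 × (1 − 0.60) = 0.076
Bayes factor = 0.5184 / 0.076 ≈ 6.82

6.82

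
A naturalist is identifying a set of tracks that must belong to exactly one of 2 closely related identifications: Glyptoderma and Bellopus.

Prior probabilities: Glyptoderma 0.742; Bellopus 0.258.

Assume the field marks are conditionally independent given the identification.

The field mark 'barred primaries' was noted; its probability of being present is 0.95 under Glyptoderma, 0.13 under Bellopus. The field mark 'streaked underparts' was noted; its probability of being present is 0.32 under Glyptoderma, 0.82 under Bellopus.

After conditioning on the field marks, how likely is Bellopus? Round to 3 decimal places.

By Bayes' rule with conditional independence, the unnormalized weight for each hypothesis is prior × ∏ likelihoods:
  Glyptoderma: 0.742 × 0.95 × 0.32 = 0.22557
  Bellopus: 0.258 × 0.13 × 0.82 = 0.027503
Marginal likelihood of the evidence = 0.25307.
P(Bellopus | evidence) = 0.027503 / 0.25307 ≈ 0.109.

0.109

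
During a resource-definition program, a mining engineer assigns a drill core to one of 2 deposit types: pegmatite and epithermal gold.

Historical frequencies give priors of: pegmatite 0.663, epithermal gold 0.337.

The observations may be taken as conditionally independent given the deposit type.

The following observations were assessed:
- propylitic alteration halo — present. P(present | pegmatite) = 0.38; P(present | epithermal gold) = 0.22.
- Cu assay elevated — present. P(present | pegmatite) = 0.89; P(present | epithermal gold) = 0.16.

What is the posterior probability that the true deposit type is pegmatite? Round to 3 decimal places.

0.950

For each hypothesis, the unnormalized posterior weight is prior × product of the observation likelihoods:
  pegmatite: 0.663 × 0.38 × 0.89 = 0.22423
  epithermal gold: 0.337 × 0.22 × 0.16 = 0.011862
The unnormalized weights sum to 0.23609.
P(pegmatite | evidence) = 0.22423 / 0.23609 ≈ 0.950.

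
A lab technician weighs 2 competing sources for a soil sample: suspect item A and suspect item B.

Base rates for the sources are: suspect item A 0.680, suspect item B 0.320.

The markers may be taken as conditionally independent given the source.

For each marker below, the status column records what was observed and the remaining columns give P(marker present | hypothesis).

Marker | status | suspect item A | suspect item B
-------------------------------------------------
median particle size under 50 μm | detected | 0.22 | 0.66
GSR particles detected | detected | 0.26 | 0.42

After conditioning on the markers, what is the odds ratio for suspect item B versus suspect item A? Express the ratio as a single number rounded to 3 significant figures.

2.28

The normalizing constant cancels in an odds ratio, so compute prior × likelihood for the two hypotheses only:
  suspect item B: 0.320 × 0.66 × 0.42 = 0.088704
  suspect item A: 0.680 × 0.22 × 0.26 = 0.038896
Odds(suspect item B : suspect item A) = 0.088704 / 0.038896 ≈ 2.28.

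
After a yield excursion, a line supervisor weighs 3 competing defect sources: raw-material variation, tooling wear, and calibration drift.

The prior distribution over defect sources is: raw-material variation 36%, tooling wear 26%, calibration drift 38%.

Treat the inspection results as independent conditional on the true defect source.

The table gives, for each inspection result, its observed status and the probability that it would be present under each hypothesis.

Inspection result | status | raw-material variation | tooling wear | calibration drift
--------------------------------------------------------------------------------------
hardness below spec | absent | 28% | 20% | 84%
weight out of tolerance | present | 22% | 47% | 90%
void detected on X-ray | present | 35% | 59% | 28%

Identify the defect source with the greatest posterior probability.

Multiply each prior by the joint likelihood of the inspection result pattern (using 1 − P(present | H) for each absent inspection result):
  raw-material variation: 0.36 × (1 − 0.28) × 0.22 × 0.35 = 0.019958
  tooling wear: 0.26 × (1 − 0.20) × 0.47 × 0.59 = 0.057678
  calibration drift: 0.38 × (1 − 0.84) × 0.90 × 0.28 = 0.015322
Marginal likelihood of the evidence = 0.092958.
P(raw-material variation | evidence) ≈ 0.019958 / 0.092958 ≈ 0.215
P(tooling wear | evidence) ≈ 0.057678 / 0.092958 ≈ 0.620
P(calibration drift | evidence) ≈ 0.015322 / 0.092958 ≈ 0.165
The largest is 0.620, so tooling wear is most probable.

tooling wear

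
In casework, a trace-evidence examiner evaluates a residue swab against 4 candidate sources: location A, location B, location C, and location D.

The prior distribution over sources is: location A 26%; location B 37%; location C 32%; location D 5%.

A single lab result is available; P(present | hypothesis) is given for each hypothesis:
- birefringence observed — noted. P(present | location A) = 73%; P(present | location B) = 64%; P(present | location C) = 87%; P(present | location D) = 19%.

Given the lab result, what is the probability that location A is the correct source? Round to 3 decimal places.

By Bayes' rule, the unnormalized weight for each hypothesis is prior × likelihood:
  location A: 0.26 × 0.73 = 0.1898
  location B: 0.37 × 0.64 = 0.2368
  location C: 0.32 × 0.87 = 0.2784
  location D: 0.05 × 0.19 = 0.0095
The unnormalized weights sum to 0.7145.
P(location A | evidence) = 0.1898 / 0.7145 ≈ 0.266.

0.266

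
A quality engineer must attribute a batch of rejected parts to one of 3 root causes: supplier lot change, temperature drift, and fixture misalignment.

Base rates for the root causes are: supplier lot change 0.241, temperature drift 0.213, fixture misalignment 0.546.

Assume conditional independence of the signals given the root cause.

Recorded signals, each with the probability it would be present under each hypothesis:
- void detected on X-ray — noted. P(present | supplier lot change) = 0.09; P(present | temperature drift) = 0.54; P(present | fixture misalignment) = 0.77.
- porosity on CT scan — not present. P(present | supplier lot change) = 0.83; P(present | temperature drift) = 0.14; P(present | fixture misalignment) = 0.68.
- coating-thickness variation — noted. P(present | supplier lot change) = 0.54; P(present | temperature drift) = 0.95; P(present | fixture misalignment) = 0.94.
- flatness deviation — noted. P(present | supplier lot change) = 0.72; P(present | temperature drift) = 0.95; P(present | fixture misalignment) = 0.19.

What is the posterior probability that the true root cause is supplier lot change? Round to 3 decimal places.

Multiply each prior by the joint likelihood of the signal pattern (using 1 − P(present | H) for each absent signal):
  supplier lot change: 0.241 × 0.09 × (1 − 0.83) × 0.54 × 0.72 = 0.0014336
  temperature drift: 0.213 × 0.54 × (1 − 0.14) × 0.95 × 0.95 = 0.089273
  fixture misalignment: 0.546 × 0.77 × (1 − 0.68) × 0.94 × 0.19 = 0.024028
Marginal likelihood of the evidence = 0.11473.
P(supplier lot change | evidence) = 0.0014336 / 0.11473 ≈ 0.012.

0.012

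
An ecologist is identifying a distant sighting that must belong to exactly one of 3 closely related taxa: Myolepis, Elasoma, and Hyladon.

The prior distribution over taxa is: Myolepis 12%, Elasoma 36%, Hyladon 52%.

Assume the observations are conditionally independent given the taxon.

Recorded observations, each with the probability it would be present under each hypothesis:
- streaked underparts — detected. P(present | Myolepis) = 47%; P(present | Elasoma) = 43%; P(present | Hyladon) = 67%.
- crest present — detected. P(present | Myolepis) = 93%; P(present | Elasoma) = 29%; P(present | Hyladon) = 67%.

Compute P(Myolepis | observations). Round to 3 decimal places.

By Bayes' rule with conditional independence, the unnormalized weight for each hypothesis is prior × ∏ likelihoods:
  Myolepis: 0.12 × 0.47 × 0.93 = 0.052452
  Elasoma: 0.36 × 0.43 × 0.29 = 0.044892
  Hyladon: 0.52 × 0.67 × 0.67 = 0.23343
The unnormalized weights sum to 0.33077.
P(Myolepis | evidence) = 0.052452 / 0.33077 ≈ 0.159.

0.159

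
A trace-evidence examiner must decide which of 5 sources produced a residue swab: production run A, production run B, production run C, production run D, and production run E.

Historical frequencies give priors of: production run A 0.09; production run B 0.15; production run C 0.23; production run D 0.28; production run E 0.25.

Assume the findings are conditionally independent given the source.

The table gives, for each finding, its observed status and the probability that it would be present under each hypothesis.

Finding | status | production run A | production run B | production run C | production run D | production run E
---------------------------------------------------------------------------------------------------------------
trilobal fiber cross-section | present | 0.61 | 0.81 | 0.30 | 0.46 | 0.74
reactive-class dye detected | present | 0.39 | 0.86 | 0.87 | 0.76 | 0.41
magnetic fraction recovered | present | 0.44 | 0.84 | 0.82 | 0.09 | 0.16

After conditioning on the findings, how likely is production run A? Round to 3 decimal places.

0.056

Multiply each prior by the joint likelihood of the evidence pattern:
  production run A: 0.09 × 0.61 × 0.39 × 0.44 = 0.0094208
  production run B: 0.15 × 0.81 × 0.86 × 0.84 = 0.087772
  production run C: 0.23 × 0.30 × 0.87 × 0.82 = 0.049225
  production run D: 0.28 × 0.46 × 0.76 × 0.09 = 0.0088099
  production run E: 0.25 × 0.74 × 0.41 × 0.16 = 0.012136
Marginal likelihood of the evidence = 0.16736.
P(production run A | evidence) = 0.0094208 / 0.16736 ≈ 0.056.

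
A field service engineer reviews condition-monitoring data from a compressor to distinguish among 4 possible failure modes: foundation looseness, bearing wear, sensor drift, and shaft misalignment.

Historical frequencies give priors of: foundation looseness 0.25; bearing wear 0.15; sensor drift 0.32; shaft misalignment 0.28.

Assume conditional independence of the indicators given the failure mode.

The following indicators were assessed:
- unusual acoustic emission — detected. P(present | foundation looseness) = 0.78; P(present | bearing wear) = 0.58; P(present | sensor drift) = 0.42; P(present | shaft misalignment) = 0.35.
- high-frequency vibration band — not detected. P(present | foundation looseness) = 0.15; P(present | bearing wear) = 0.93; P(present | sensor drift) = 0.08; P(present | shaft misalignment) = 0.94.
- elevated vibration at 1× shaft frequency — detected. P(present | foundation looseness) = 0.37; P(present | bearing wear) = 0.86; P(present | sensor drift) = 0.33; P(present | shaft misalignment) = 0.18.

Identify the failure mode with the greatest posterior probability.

foundation looseness

For each hypothesis, the unnormalized posterior weight is prior × product of the indicator likelihoods (using 1 − P(present | H) for each absent indicator):
  foundation looseness: 0.25 × 0.78 × (1 − 0.15) × 0.37 = 0.061328
  bearing wear: 0.15 × 0.58 × (1 − 0.93) × 0.86 = 0.0052374
  sensor drift: 0.32 × 0.42 × (1 − 0.08) × 0.33 = 0.040804
  shaft misalignment: 0.28 × 0.35 × (1 − 0.94) × 0.18 = 0.0010584
Normalizing constant Z = 0.061328 + 0.0052374 + 0.040804 + 0.0010584 = 0.10843.
P(foundation looseness | evidence) ≈ 0.061328 / 0.10843 ≈ 0.566
P(bearing wear | evidence) ≈ 0.0052374 / 0.10843 ≈ 0.048
P(sensor drift | evidence) ≈ 0.040804 / 0.10843 ≈ 0.376
P(shaft misalignment | evidence) ≈ 0.0010584 / 0.10843 ≈ 0.010
The largest is 0.566, so foundation looseness is most probable.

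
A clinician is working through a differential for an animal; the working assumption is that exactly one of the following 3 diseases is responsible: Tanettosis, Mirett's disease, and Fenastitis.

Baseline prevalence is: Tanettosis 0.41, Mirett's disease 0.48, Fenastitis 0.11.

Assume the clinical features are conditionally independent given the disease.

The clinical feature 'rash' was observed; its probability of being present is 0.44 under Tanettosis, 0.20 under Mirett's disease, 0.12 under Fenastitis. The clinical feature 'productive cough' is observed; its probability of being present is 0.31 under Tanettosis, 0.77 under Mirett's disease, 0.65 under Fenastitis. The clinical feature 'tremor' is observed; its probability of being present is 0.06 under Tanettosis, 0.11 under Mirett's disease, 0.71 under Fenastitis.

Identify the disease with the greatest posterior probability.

Mirett's disease

By Bayes' rule with conditional independence, the unnormalized weight for each hypothesis is prior × ∏ likelihoods:
  Tanettosis: 0.41 × 0.44 × 0.31 × 0.06 = 0.0033554
  Mirett's disease: 0.48 × 0.20 × 0.77 × 0.11 = 0.0081312
  Fenastitis: 0.11 × 0.12 × 0.65 × 0.71 = 0.0060918
Marginal likelihood of the evidence = 0.017578.
P(Tanettosis | evidence) ≈ 0.0033554 / 0.017578 ≈ 0.191
P(Mirett's disease | evidence) ≈ 0.0081312 / 0.017578 ≈ 0.463
P(Fenastitis | evidence) ≈ 0.0060918 / 0.017578 ≈ 0.347
The largest is 0.463, so Mirett's disease is most probable.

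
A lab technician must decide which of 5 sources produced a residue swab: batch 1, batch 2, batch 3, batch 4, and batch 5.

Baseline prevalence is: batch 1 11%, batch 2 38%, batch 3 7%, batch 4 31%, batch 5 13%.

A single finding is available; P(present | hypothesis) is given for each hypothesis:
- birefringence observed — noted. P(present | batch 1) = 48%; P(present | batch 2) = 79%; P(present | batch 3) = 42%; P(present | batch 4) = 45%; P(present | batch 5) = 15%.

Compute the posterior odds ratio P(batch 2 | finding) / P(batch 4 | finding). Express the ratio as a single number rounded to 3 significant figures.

Posterior odds equal prior odds times the likelihood ratio; only the two competing hypotheses matter.
  batch 2: 0.38 × 0.79 = 0.3002
  batch 4: 0.31 × 0.45 = 0.1395
Odds(batch 2 : batch 4) = 0.3002 / 0.1395 ≈ 2.15.

2.15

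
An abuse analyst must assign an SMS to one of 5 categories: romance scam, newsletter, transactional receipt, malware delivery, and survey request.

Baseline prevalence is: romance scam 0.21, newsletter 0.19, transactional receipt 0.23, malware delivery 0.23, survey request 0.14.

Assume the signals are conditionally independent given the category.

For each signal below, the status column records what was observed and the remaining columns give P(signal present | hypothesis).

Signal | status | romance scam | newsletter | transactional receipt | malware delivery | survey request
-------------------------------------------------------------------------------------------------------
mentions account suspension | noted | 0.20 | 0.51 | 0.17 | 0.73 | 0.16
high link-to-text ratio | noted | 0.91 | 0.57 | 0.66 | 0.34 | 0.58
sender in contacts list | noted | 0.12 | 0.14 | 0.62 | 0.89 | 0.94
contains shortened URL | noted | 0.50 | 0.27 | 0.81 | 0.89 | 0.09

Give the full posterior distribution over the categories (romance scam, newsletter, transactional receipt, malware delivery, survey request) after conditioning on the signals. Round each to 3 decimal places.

For each hypothesis, the unnormalized posterior weight is prior × product of the signal likelihoods:
  romance scam: 0.21 × 0.20 × 0.91 × 0.12 × 0.50 = 0.0022932
  newsletter: 0.19 × 0.51 × 0.57 × 0.14 × 0.27 = 0.0020878
  transactional receipt: 0.23 × 0.17 × 0.66 × 0.62 × 0.81 = 0.01296
  malware delivery: 0.23 × 0.73 × 0.34 × 0.89 × 0.89 = 0.045218
  survey request: 0.14 × 0.16 × 0.58 × 0.94 × 0.09 = 0.0010991
Marginal likelihood of the evidence = 0.063658.
P(romance scam | evidence) = 0.0022932 / 0.063658 ≈ 0.036
P(newsletter | evidence) = 0.0020878 / 0.063658 ≈ 0.033
P(transactional receipt | evidence) = 0.01296 / 0.063658 ≈ 0.204
P(malware delivery | evidence) = 0.045218 / 0.063658 ≈ 0.710
P(survey request | evidence) = 0.0010991 / 0.063658 ≈ 0.017

0.036, 0.033, 0.204, 0.710, 0.017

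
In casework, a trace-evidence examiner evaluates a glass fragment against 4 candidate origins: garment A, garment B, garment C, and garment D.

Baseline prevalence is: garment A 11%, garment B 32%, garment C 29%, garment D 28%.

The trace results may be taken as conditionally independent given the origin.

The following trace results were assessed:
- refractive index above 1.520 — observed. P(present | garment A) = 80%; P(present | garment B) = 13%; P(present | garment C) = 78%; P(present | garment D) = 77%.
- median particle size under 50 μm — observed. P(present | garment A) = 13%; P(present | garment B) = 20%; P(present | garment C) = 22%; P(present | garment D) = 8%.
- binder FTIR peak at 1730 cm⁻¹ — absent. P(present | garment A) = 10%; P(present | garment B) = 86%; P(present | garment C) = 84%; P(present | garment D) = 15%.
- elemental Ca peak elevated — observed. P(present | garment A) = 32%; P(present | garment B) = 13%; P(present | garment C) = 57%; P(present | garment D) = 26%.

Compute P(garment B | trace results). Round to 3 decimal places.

0.013

By Bayes' rule with conditional independence, the unnormalized weight for each hypothesis is prior × ∏ likelihoods (using 1 − P(present | H) for each absent trace result):
  garment A: 0.11 × 0.80 × 0.13 × (1 − 0.10) × 0.32 = 0.0032947
  garment B: 0.32 × 0.13 × 0.20 × (1 − 0.86) × 0.13 = 0.00015142
  garment C: 0.29 × 0.78 × 0.22 × (1 − 0.84) × 0.57 = 0.0045385
  garment D: 0.28 × 0.77 × 0.08 × (1 − 0.15) × 0.26 = 0.0038118
Normalizing constant Z = 0.0032947 + 0.00015142 + 0.0045385 + 0.0038118 = 0.011796.
P(garment B | evidence) = 0.00015142 / 0.011796 ≈ 0.013.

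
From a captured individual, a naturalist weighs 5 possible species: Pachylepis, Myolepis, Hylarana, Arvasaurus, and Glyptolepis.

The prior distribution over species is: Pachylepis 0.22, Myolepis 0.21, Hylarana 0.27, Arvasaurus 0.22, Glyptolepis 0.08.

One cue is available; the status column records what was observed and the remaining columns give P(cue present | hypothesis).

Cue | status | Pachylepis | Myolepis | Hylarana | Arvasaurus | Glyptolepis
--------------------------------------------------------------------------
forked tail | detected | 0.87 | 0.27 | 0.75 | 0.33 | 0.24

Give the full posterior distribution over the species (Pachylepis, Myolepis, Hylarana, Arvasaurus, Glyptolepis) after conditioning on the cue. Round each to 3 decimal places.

By Bayes' rule, the unnormalized weight for each hypothesis is prior × likelihood:
  Pachylepis: 0.22 × 0.87 = 0.1914
  Myolepis: 0.21 × 0.27 = 0.0567
  Hylarana: 0.27 × 0.75 = 0.2025
  Arvasaurus: 0.22 × 0.33 = 0.0726
  Glyptolepis: 0.08 × 0.24 = 0.0192
Normalizing constant Z = 0.1914 + 0.0567 + 0.2025 + 0.0726 + 0.0192 = 0.5424.
P(Pachylepis | evidence) = 0.1914 / 0.5424 ≈ 0.353
P(Myolepis | evidence) = 0.0567 / 0.5424 ≈ 0.105
P(Hylarana | evidence) = 0.2025 / 0.5424 ≈ 0.373
P(Arvasaurus | evidence) = 0.0726 / 0.5424 ≈ 0.134
P(Glyptolepis | evidence) = 0.0192 / 0.5424 ≈ 0.035

0.353, 0.105, 0.373, 0.134, 0.035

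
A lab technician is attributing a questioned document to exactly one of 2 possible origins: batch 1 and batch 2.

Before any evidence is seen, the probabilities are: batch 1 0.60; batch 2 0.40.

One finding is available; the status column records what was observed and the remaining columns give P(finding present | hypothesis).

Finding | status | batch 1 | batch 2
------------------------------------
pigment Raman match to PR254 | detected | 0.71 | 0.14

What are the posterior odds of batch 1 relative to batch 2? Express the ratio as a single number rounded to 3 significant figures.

Posterior odds equal prior odds times the likelihood ratio; only the two competing hypotheses matter.
  batch 1: 0.60 × 0.71 = 0.426
  batch 2: 0.40 × 0.14 = 0.056
Odds(batch 1 : batch 2) = 0.426 / 0.056 ≈ 7.61.

7.61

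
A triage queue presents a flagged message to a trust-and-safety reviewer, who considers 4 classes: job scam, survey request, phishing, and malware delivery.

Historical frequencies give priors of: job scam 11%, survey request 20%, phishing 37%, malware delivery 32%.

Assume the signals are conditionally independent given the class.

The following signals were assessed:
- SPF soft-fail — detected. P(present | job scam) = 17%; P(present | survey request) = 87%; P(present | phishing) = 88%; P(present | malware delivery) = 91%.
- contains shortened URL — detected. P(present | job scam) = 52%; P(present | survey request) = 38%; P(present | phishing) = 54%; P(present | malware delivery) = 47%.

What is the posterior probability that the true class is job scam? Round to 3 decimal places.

0.025

Multiply each prior by the joint likelihood of the signal pattern:
  job scam: 0.11 × 0.17 × 0.52 = 0.009724
  survey request: 0.20 × 0.87 × 0.38 = 0.06612
  phishing: 0.37 × 0.88 × 0.54 = 0.17582
  malware delivery: 0.32 × 0.91 × 0.47 = 0.13686
Normalizing constant Z = 0.009724 + 0.06612 + 0.17582 + 0.13686 = 0.38853.
P(job scam | evidence) = 0.009724 / 0.38853 ≈ 0.025.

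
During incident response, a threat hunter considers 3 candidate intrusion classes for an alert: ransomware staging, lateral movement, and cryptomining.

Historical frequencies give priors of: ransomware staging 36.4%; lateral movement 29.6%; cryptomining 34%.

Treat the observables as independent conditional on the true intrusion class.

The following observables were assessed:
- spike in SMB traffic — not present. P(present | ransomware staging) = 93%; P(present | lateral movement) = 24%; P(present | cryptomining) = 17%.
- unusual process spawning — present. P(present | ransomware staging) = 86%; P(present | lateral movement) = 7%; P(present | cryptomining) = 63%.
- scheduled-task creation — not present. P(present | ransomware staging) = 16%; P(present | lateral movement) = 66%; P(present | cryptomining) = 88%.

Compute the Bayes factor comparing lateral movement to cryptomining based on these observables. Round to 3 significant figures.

0.288

Take the product of per-observable likelihoods under each hypothesis (using 1 − P(present | H) for each absent observable), then divide.
  lateral movement: (1 − 0.24) × 0.07 × (1 − 0.66) = 0.018088
  cryptomining: (1 − 0.17) × 0.63 × (1 − 0.88) = 0.062748
Bayes factor = 0.018088 / 0.062748 ≈ 0.288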